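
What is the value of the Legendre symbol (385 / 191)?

1

First reduce: 385 ≡ 3 (mod 191).
Reciprocity: 3 ≡ 3 and 191 ≡ 3 (mod 4), so (3/191) = −(191/3).
Reduce top mod 3: now compute (2/3).
Pull out 2: since 3 ≡ 3 (mod 8), (2/3) = -1.
Reached (1/3) = 1. Collecting the sign flips along the way, the symbol is +1.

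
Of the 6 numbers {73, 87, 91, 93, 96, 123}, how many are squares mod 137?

(73/137) = +1 → QR.
(87/137) = +1 → QR.
(91/137) = -1 → non-residue.
(93/137) = +1 → QR.
(96/137) = -1 → non-residue.
(123/137) = +1 → QR.
Total quadratic residues among the 6: 4.

4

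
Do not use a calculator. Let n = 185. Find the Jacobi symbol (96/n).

-1

Pull out 2^5: since 185 ≡ 1 (mod 8), (2/185) = +1, so (2/185)^5 = +1.
Reciprocity: 3 ≡ 3 and 185 ≡ 1 (mod 4), so (3/185) = +(185/3).
Reduce top mod 3: now compute (2/3).
Pull out 2: since 3 ≡ 3 (mod 8), (2/3) = -1.
Reached (1/3) = 1. Collecting the sign flips along the way, the symbol is -1.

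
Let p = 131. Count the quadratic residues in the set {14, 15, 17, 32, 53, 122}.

2

(14/131) = -1 → non-residue.
(15/131) = +1 → QR.
(17/131) = -1 → non-residue.
(32/131) = -1 → non-residue.
(53/131) = +1 → QR.
(122/131) = -1 → non-residue.
Total quadratic residues among the 6: 2.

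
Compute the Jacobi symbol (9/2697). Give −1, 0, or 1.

0

Reciprocity: 9 ≡ 1 and 2697 ≡ 1 (mod 4), so (9/2697) = +(2697/9).
Reduce top mod 9: now compute (6/9).
Pull out 2: since 9 ≡ 1 (mod 8), (2/9) = +1.
Reciprocity: 3 ≡ 3 and 9 ≡ 1 (mod 4), so (3/9) = +(9/3).
Reduce top mod 3: now compute (0/3).
Top reduces to 0: gcd > 1, so the symbol is 0.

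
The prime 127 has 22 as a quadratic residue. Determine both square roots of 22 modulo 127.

28, 99

Since 127 ≡ 3 (mod 4), a square root of 22 is 22^((127+1)/4) = 22^32 mod 127.
Repeated squaring: 22^2≡103, 22^4≡68, 22^8≡52, 22^16≡37, 22^32≡99 (mod 127).
22^32 = 22^(32) ≡ 99 (mod 127).
Check: 99² = 9801 ≡ 22 (mod 127). The two roots are 28 and 99.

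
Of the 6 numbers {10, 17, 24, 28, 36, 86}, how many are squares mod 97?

(10/97) = -1 → non-residue.
(17/97) = -1 → non-residue.
(24/97) = +1 → QR.
(28/97) = -1 → non-residue.
(36/97) = +1 → QR.
(86/97) = +1 → QR.
Total quadratic residues among the 6: 3.

3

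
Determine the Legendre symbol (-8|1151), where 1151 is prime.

First reduce: -8 ≡ 1143 (mod 1151).
Reciprocity: 1143 ≡ 3 and 1151 ≡ 3 (mod 4), so (1143/1151) = −(1151/1143).
Reduce top mod 1143: now compute (8/1143).
Pull out 2^3: since 1143 ≡ 7 (mod 8), (2/1143) = +1, so (2/1143)^3 = +1.
Reached (1/1143) = 1. Collecting the sign flips along the way, the symbol is -1.

-1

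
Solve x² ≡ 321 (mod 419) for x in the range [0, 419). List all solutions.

Since 419 ≡ 3 (mod 4), a square root of 321 is 321^((419+1)/4) = 321^105 mod 419.
Repeated squaring: 321^2≡386, 321^4≡251, 321^8≡151, 321^16≡175, 321^32≡38, 321^64≡187 (mod 419).
321^105 = 321^(64+32+8+1) ≡ 166 (mod 419).
Check: 166² = 27556 ≡ 321 (mod 419). The two roots are 166 and 253.

166, 253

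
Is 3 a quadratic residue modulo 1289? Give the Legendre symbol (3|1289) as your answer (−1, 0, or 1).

-1

Reciprocity: 3 ≡ 3 and 1289 ≡ 1 (mod 4), so (3/1289) = +(1289/3).
Reduce top mod 3: now compute (2/3).
Pull out 2: since 3 ≡ 3 (mod 8), (2/3) = -1.
Reached (1/3) = 1. Collecting the sign flips along the way, the symbol is -1.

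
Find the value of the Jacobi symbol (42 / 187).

Pull out 2: since 187 ≡ 3 (mod 8), (2/187) = -1.
Reciprocity: 21 ≡ 1 and 187 ≡ 3 (mod 4), so (21/187) = +(187/21).
Reduce top mod 21: now compute (19/21).
Reciprocity: 19 ≡ 3 and 21 ≡ 1 (mod 4), so (19/21) = +(21/19).
Reduce top mod 19: now compute (2/19).
Pull out 2: since 19 ≡ 3 (mod 8), (2/19) = -1.
Reached (1/19) = 1. Collecting the sign flips along the way, the symbol is +1.

1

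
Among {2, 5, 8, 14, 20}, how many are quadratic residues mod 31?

5

(2/31) = +1 → QR.
(5/31) = +1 → QR.
(8/31) = +1 → QR.
(14/31) = +1 → QR.
(20/31) = +1 → QR.
Total quadratic residues among the 5: 5.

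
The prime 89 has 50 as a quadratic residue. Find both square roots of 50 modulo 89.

89 ≡ 1 (mod 4), so we find a root by search.
Trying successive values, 36² = 1296 ≡ 50 (mod 89). The other root is 89 − 36 = 53.

36, 53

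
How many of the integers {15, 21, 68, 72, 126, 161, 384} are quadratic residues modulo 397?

1

(15/397) = -1 → non-residue.
(21/397) = -1 → non-residue.
(68/397) = -1 → non-residue.
(72/397) = -1 → non-residue.
(126/397) = +1 → QR.
(161/397) = -1 → non-residue.
(384/397) = -1 → non-residue.
Total quadratic residues among the 7: 1.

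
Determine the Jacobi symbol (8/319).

Pull out 2^3: since 319 ≡ 7 (mod 8), (2/319) = +1, so (2/319)^3 = +1.
Reached (1/319) = 1. Collecting the sign flips along the way, the symbol is +1.

1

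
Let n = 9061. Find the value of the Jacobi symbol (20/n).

1

Pull out 2^2: since 9061 ≡ 5 (mod 8), (2/9061) = -1, so (2/9061)^2 = +1.
Reciprocity: 5 ≡ 1 and 9061 ≡ 1 (mod 4), so (5/9061) = +(9061/5).
Reduce top mod 5: now compute (1/5).
Reached (1/5) = 1. Collecting the sign flips along the way, the symbol is +1.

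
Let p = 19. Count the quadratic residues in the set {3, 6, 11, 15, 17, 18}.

(3/19) = -1 → non-residue.
(6/19) = +1 → QR.
(11/19) = +1 → QR.
(15/19) = -1 → non-residue.
(17/19) = +1 → QR.
(18/19) = -1 → non-residue.
Total quadratic residues among the 6: 3.

3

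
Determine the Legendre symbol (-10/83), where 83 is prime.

-1

First reduce: -10 ≡ 73 (mod 83).
Reciprocity: 73 ≡ 1 and 83 ≡ 3 (mod 4), so (73/83) = +(83/73).
Reduce top mod 73: now compute (10/73).
Pull out 2: since 73 ≡ 1 (mod 8), (2/73) = +1.
Reciprocity: 5 ≡ 1 and 73 ≡ 1 (mod 4), so (5/73) = +(73/5).
Reduce top mod 5: now compute (3/5).
Reciprocity: 3 ≡ 3 and 5 ≡ 1 (mod 4), so (3/5) = +(5/3).
Reduce top mod 3: now compute (2/3).
Pull out 2: since 3 ≡ 3 (mod 8), (2/3) = -1.
Reached (1/3) = 1. Collecting the sign flips along the way, the symbol is -1.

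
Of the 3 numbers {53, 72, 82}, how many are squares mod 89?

2

(53/89) = +1 → QR.
(72/89) = +1 → QR.
(82/89) = -1 → non-residue.
Total quadratic residues among the 3: 2.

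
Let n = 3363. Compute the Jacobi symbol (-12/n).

0

First reduce: -12 ≡ 3351 (mod 3363).
Reciprocity: 3351 ≡ 3 and 3363 ≡ 3 (mod 4), so (3351/3363) = −(3363/3351).
Reduce top mod 3351: now compute (12/3351).
Pull out 2^2: since 3351 ≡ 7 (mod 8), (2/3351) = +1, so (2/3351)^2 = +1.
Reciprocity: 3 ≡ 3 and 3351 ≡ 3 (mod 4), so (3/3351) = −(3351/3).
Reduce top mod 3: now compute (0/3).
Top reduces to 0: gcd > 1, so the symbol is 0.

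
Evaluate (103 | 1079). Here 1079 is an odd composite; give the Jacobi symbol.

-1

Reciprocity: 103 ≡ 3 and 1079 ≡ 3 (mod 4), so (103/1079) = −(1079/103).
Reduce top mod 103: now compute (49/103).
Reciprocity: 49 ≡ 1 and 103 ≡ 3 (mod 4), so (49/103) = +(103/49).
Reduce top mod 49: now compute (5/49).
Reciprocity: 5 ≡ 1 and 49 ≡ 1 (mod 4), so (5/49) = +(49/5).
Reduce top mod 5: now compute (4/5).
Pull out 2^2: since 5 ≡ 5 (mod 8), (2/5) = -1, so (2/5)^2 = +1.
Reached (1/5) = 1. Collecting the sign flips along the way, the symbol is -1.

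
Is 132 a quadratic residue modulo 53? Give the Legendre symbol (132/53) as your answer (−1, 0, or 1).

First reduce: 132 ≡ 26 (mod 53).
Pull out 2: since 53 ≡ 5 (mod 8), (2/53) = -1.
Reciprocity: 13 ≡ 1 and 53 ≡ 1 (mod 4), so (13/53) = +(53/13).
Reduce top mod 13: now compute (1/13).
Reached (1/13) = 1. Collecting the sign flips along the way, the symbol is -1.

-1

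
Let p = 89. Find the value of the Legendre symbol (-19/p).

First reduce: -19 ≡ 70 (mod 89).
Pull out 2: since 89 ≡ 1 (mod 8), (2/89) = +1.
Reciprocity: 35 ≡ 3 and 89 ≡ 1 (mod 4), so (35/89) = +(89/35).
Reduce top mod 35: now compute (19/35).
Reciprocity: 19 ≡ 3 and 35 ≡ 3 (mod 4), so (19/35) = −(35/19).
Reduce top mod 19: now compute (16/19).
Pull out 2^4: since 19 ≡ 3 (mod 8), (2/19) = -1, so (2/19)^4 = +1.
Reached (1/19) = 1. Collecting the sign flips along the way, the symbol is -1.

-1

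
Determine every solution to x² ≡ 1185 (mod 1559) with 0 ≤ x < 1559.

Since 1559 ≡ 3 (mod 4), a square root of 1185 is 1185^((1559+1)/4) = 1185^390 mod 1559.
Repeated squaring: 1185^2≡1125, 1185^4≡1276, 1185^8≡580, 1185^16≡1215, 1185^32≡1411, 1185^64≡78, 1185^128≡1407, 1185^256≡1278 (mod 1559).
1185^390 = 1185^(256+128+4+2) ≡ 624 (mod 1559).
Check: 624² = 389376 ≡ 1185 (mod 1559). The two roots are 624 and 935.

624, 935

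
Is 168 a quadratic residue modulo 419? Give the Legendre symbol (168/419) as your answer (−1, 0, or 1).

Pull out 2^3: since 419 ≡ 3 (mod 8), (2/419) = -1, so (2/419)^3 = -1.
Reciprocity: 21 ≡ 1 and 419 ≡ 3 (mod 4), so (21/419) = +(419/21).
Reduce top mod 21: now compute (20/21).
Pull out 2^2: since 21 ≡ 5 (mod 8), (2/21) = -1, so (2/21)^2 = +1.
Reciprocity: 5 ≡ 1 and 21 ≡ 1 (mod 4), so (5/21) = +(21/5).
Reduce top mod 5: now compute (1/5).
Reached (1/5) = 1. Collecting the sign flips along the way, the symbol is -1.

-1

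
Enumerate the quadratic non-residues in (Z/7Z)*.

Square k = 1,…,3 (k and 7−k give the same square):
1²=1, 2²=4, 3²≡2 (mod 7).
The residues are {1, 2, 4}; the non-residues are the remaining 3 nonzero classes.

3,5,6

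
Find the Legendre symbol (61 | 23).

-1

First reduce: 61 ≡ 15 (mod 23).
Reciprocity: 15 ≡ 3 and 23 ≡ 3 (mod 4), so (15/23) = −(23/15).
Reduce top mod 15: now compute (8/15).
Pull out 2^3: since 15 ≡ 7 (mod 8), (2/15) = +1, so (2/15)^3 = +1.
Reached (1/15) = 1. Collecting the sign flips along the way, the symbol is -1.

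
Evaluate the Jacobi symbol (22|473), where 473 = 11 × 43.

0

Pull out 2: since 473 ≡ 1 (mod 8), (2/473) = +1.
Reciprocity: 11 ≡ 3 and 473 ≡ 1 (mod 4), so (11/473) = +(473/11).
Reduce top mod 11: now compute (0/11).
Top reduces to 0: gcd > 1, so the symbol is 0.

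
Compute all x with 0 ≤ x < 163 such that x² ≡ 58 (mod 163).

59, 104

Since 163 ≡ 3 (mod 4), a square root of 58 is 58^((163+1)/4) = 58^41 mod 163.
Repeated squaring: 58^2≡104, 58^4≡58, 58^8≡104, 58^16≡58, 58^32≡104 (mod 163).
58^41 = 58^(32+8+1) ≡ 104 (mod 163).
Check: 104² = 10816 ≡ 58 (mod 163). The two roots are 59 and 104.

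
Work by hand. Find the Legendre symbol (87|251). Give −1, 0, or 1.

Reciprocity: 87 ≡ 3 and 251 ≡ 3 (mod 4), so (87/251) = −(251/87).
Reduce top mod 87: now compute (77/87).
Reciprocity: 77 ≡ 1 and 87 ≡ 3 (mod 4), so (77/87) = +(87/77).
Reduce top mod 77: now compute (10/77).
Pull out 2: since 77 ≡ 5 (mod 8), (2/77) = -1.
Reciprocity: 5 ≡ 1 and 77 ≡ 1 (mod 4), so (5/77) = +(77/5).
Reduce top mod 5: now compute (2/5).
Pull out 2: since 5 ≡ 5 (mod 8), (2/5) = -1.
Reached (1/5) = 1. Collecting the sign flips along the way, the symbol is -1.

-1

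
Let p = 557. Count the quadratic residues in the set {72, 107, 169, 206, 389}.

(72/557) = -1 → non-residue.
(107/557) = -1 → non-residue.
(169/557) = +1 → QR.
(206/557) = +1 → QR.
(389/557) = +1 → QR.
Total quadratic residues among the 5: 3.

3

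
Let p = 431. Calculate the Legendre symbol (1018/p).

-1

First reduce: 1018 ≡ 156 (mod 431).
Pull out 2^2: since 431 ≡ 7 (mod 8), (2/431) = +1, so (2/431)^2 = +1.
Reciprocity: 39 ≡ 3 and 431 ≡ 3 (mod 4), so (39/431) = −(431/39).
Reduce top mod 39: now compute (2/39).
Pull out 2: since 39 ≡ 7 (mod 8), (2/39) = +1.
Reached (1/39) = 1. Collecting the sign flips along the way, the symbol is -1.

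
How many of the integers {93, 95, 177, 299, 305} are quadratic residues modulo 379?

4

(93/379) = +1 → QR.
(95/379) = +1 → QR.
(177/379) = +1 → QR.
(299/379) = -1 → non-residue.
(305/379) = +1 → QR.
Total quadratic residues among the 5: 4.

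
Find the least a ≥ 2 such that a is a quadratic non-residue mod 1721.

3

(2/1721) = +1, so 2 is a residue.
(3/1721) = −1, so 3 is the smallest positive non-residue mod 1721.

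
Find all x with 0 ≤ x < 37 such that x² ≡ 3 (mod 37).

37 ≡ 1 (mod 4), so we find a root by search.
Trying successive values, 15² = 225 ≡ 3 (mod 37). The other root is 37 − 15 = 22.

15, 22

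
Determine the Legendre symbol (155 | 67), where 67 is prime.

1

Euler's criterion: (155/67) ≡ 21^33 (mod 67).
21^2 ≡ 39 (mod 67)
21^4 ≡ 47 (mod 67)
21^8 ≡ 65 (mod 67)
21^16 ≡ 4 (mod 67)
21^32 ≡ 16 (mod 67)
21^33 = 21^(32+1) ≡ 1 (mod 67).
Result is 1, so (155/67) = 1.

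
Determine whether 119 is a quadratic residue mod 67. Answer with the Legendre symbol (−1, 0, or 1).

-1

First reduce: 119 ≡ 52 (mod 67).
Pull out 2^2: since 67 ≡ 3 (mod 8), (2/67) = -1, so (2/67)^2 = +1.
Reciprocity: 13 ≡ 1 and 67 ≡ 3 (mod 4), so (13/67) = +(67/13).
Reduce top mod 13: now compute (2/13).
Pull out 2: since 13 ≡ 5 (mod 8), (2/13) = -1.
Reached (1/13) = 1. Collecting the sign flips along the way, the symbol is -1.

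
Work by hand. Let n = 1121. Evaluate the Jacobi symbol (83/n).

-1

Reciprocity: 83 ≡ 3 and 1121 ≡ 1 (mod 4), so (83/1121) = +(1121/83).
Reduce top mod 83: now compute (42/83).
Pull out 2: since 83 ≡ 3 (mod 8), (2/83) = -1.
Reciprocity: 21 ≡ 1 and 83 ≡ 3 (mod 4), so (21/83) = +(83/21).
Reduce top mod 21: now compute (20/21).
Pull out 2^2: since 21 ≡ 5 (mod 8), (2/21) = -1, so (2/21)^2 = +1.
Reciprocity: 5 ≡ 1 and 21 ≡ 1 (mod 4), so (5/21) = +(21/5).
Reduce top mod 5: now compute (1/5).
Reached (1/5) = 1. Collecting the sign flips along the way, the symbol is -1.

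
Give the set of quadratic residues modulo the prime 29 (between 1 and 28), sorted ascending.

Square k = 1,…,14 (k and 29−k give the same square):
1²=1, 2²=4, 3²=9, 4²=16, 5²=25, 6²≡7, 7²≡20, 8²≡6, 9²≡23, 10²≡13, 11²≡5, 12²≡28, 13²≡24, 14²≡22 (mod 29).
So the quadratic residues mod 29 are {1, 4, 5, 6, 7, 9, 13, 16, 20, 22, 23, 24, 25, 28}.

1 4 5 6 7 9 13 16 20 22 23 24 25 28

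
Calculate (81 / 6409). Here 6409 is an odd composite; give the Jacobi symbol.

1

Reciprocity: 81 ≡ 1 and 6409 ≡ 1 (mod 4), so (81/6409) = +(6409/81).
Reduce top mod 81: now compute (10/81).
Pull out 2: since 81 ≡ 1 (mod 8), (2/81) = +1.
Reciprocity: 5 ≡ 1 and 81 ≡ 1 (mod 4), so (5/81) = +(81/5).
Reduce top mod 5: now compute (1/5).
Reached (1/5) = 1. Collecting the sign flips along the way, the symbol is +1.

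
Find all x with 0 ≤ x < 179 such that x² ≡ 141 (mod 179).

61, 118

Since 179 ≡ 3 (mod 4), a square root of 141 is 141^((179+1)/4) = 141^45 mod 179.
Repeated squaring: 141^2≡12, 141^4≡144, 141^8≡151, 141^16≡68, 141^32≡149 (mod 179).
141^45 = 141^(32+8+4+1) ≡ 61 (mod 179).
Check: 61² = 3721 ≡ 141 (mod 179). The two roots are 61 and 118.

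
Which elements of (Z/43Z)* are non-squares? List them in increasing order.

Square k = 1,…,21 (k and 43−k give the same square):
1²=1, 2²=4, 3²=9, 4²=16, 5²=25, 6²=36, 7²≡6, 8²≡21, 9²≡38, 10²≡14, 11²≡35, 12²≡15, 13²≡40, 14²≡24, 15²≡10, 16²≡41, 17²≡31, 18²≡23, 19²≡17, 20²≡13, 21²≡11 (mod 43).
The residues are {1, 4, 6, 9, 10, 11, 13, 14, 15, 16, 17, 21, 23, 24, 25, 31, 35, 36, 38, 40, 41}; the non-residues are the remaining 21 nonzero classes.

2,3,5,7,8,12,18,19,20,22,26,27,28,29,30,32,33,34,37,39,42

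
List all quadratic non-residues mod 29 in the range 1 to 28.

2,3,8,10,11,12,14,15,17,18,19,21,26,27

Square k = 1,…,14 (k and 29−k give the same square):
1²=1, 2²=4, 3²=9, 4²=16, 5²=25, 6²≡7, 7²≡20, 8²≡6, 9²≡23, 10²≡13, 11²≡5, 12²≡28, 13²≡24, 14²≡22 (mod 29).
The residues are {1, 4, 5, 6, 7, 9, 13, 16, 20, 22, 23, 24, 25, 28}; the non-residues are the remaining 14 nonzero classes.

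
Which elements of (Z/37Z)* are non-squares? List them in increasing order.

Square k = 1,…,18 (k and 37−k give the same square):
1²=1, 2²=4, 3²=9, 4²=16, 5²=25, 6²=36, 7²≡12, 8²≡27, 9²≡7, 10²≡26, 11²≡10, 12²≡33, 13²≡21, 14²≡11, 15²≡3, 16²≡34, 17²≡30, 18²≡28 (mod 37).
The residues are {1, 3, 4, 7, 9, 10, 11, 12, 16, 21, 25, 26, 27, 28, 30, 33, 34, 36}; the non-residues are the remaining 18 nonzero classes.

2, 5, 6, 8, 13, 14, 15, 17, 18, 19, 20, 22, 23, 24, 29, 31, 32, 35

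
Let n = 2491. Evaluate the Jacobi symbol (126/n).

-1

Pull out 2: since 2491 ≡ 3 (mod 8), (2/2491) = -1.
Reciprocity: 63 ≡ 3 and 2491 ≡ 3 (mod 4), so (63/2491) = −(2491/63).
Reduce top mod 63: now compute (34/63).
Pull out 2: since 63 ≡ 7 (mod 8), (2/63) = +1.
Reciprocity: 17 ≡ 1 and 63 ≡ 3 (mod 4), so (17/63) = +(63/17).
Reduce top mod 17: now compute (12/17).
Pull out 2^2: since 17 ≡ 1 (mod 8), (2/17) = +1, so (2/17)^2 = +1.
Reciprocity: 3 ≡ 3 and 17 ≡ 1 (mod 4), so (3/17) = +(17/3).
Reduce top mod 3: now compute (2/3).
Pull out 2: since 3 ≡ 3 (mod 8), (2/3) = -1.
Reached (1/3) = 1. Collecting the sign flips along the way, the symbol is -1.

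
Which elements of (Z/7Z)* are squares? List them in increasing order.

Square k = 1,…,3 (k and 7−k give the same square):
1²=1, 2²=4, 3²≡2 (mod 7).
So the quadratic residues mod 7 are {1, 2, 4}.

1 2 4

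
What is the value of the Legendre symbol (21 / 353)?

Reciprocity: 21 ≡ 1 and 353 ≡ 1 (mod 4), so (21/353) = +(353/21).
Reduce top mod 21: now compute (17/21).
Reciprocity: 17 ≡ 1 and 21 ≡ 1 (mod 4), so (17/21) = +(21/17).
Reduce top mod 17: now compute (4/17).
Pull out 2^2: since 17 ≡ 1 (mod 8), (2/17) = +1, so (2/17)^2 = +1.
Reached (1/17) = 1. Collecting the sign flips along the way, the symbol is +1.

1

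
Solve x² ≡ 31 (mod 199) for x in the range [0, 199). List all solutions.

Since 199 ≡ 3 (mod 4), a square root of 31 is 31^((199+1)/4) = 31^50 mod 199.
Repeated squaring: 31^2≡165, 31^4≡161, 31^8≡51, 31^16≡14, 31^32≡196 (mod 199).
31^50 = 31^(32+16+2) ≡ 35 (mod 199).
Check: 35² = 1225 ≡ 31 (mod 199). The two roots are 35 and 164.

35, 164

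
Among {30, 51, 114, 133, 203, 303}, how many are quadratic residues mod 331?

4

(30/331) = +1 → QR.
(51/331) = -1 → non-residue.
(114/331) = +1 → QR.
(133/331) = -1 → non-residue.
(203/331) = +1 → QR.
(303/331) = +1 → QR.
Total quadratic residues among the 6: 4.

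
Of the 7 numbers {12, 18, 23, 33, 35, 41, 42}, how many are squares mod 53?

1

(12/53) = -1 → non-residue.
(18/53) = -1 → non-residue.
(23/53) = -1 → non-residue.
(33/53) = -1 → non-residue.
(35/53) = -1 → non-residue.
(41/53) = -1 → non-residue.
(42/53) = +1 → QR.
Total quadratic residues among the 7: 1.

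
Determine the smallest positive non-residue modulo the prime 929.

3

(2/929) = +1, so 2 is a residue.
(3/929) = −1, so 3 is the smallest positive non-residue mod 929.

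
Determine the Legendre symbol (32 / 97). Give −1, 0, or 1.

1

Euler's criterion: (32/97) ≡ 32^48 (mod 97).
32^2 ≡ 54 (mod 97)
32^4 ≡ 6 (mod 97)
32^8 ≡ 36 (mod 97)
32^16 ≡ 35 (mod 97)
32^32 ≡ 61 (mod 97)
32^48 = 32^(32+16) ≡ 1 (mod 97).
Result is 1, so (32/97) = 1.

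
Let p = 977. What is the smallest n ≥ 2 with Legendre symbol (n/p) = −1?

3

(2/977) = +1, so 2 is a residue.
(3/977) = −1, so 3 is the smallest positive non-residue mod 977.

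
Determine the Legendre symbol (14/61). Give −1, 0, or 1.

1

Pull out 2: since 61 ≡ 5 (mod 8), (2/61) = -1.
Reciprocity: 7 ≡ 3 and 61 ≡ 1 (mod 4), so (7/61) = +(61/7).
Reduce top mod 7: now compute (5/7).
Reciprocity: 5 ≡ 1 and 7 ≡ 3 (mod 4), so (5/7) = +(7/5).
Reduce top mod 5: now compute (2/5).
Pull out 2: since 5 ≡ 5 (mod 8), (2/5) = -1.
Reached (1/5) = 1. Collecting the sign flips along the way, the symbol is +1.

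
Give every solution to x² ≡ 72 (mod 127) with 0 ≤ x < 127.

Since 127 ≡ 3 (mod 4), a square root of 72 is 72^((127+1)/4) = 72^32 mod 127.
Repeated squaring: 72^2≡104, 72^4≡21, 72^8≡60, 72^16≡44, 72^32≡31 (mod 127).
72^32 = 72^(32) ≡ 31 (mod 127).
Check: 31² = 961 ≡ 72 (mod 127). The two roots are 31 and 96.

31, 96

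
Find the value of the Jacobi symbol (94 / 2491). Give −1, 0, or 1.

Pull out 2: since 2491 ≡ 3 (mod 8), (2/2491) = -1.
Reciprocity: 47 ≡ 3 and 2491 ≡ 3 (mod 4), so (47/2491) = −(2491/47).
Reduce top mod 47: now compute (0/47).
Top reduces to 0: gcd > 1, so the symbol is 0.

0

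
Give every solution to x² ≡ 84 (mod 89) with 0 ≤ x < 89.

89 ≡ 1 (mod 4), so we find a root by search.
Trying successive values, 23² = 529 ≡ 84 (mod 89). The other root is 89 − 23 = 66.

23, 66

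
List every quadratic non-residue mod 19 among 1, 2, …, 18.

2, 3, 8, 10, 12, 13, 14, 15, 18

Square k = 1,…,9 (k and 19−k give the same square):
1²=1, 2²=4, 3²=9, 4²=16, 5²≡6, 6²≡17, 7²≡11, 8²≡7, 9²≡5 (mod 19).
The residues are {1, 4, 5, 6, 7, 9, 11, 16, 17}; the non-residues are the remaining 9 nonzero classes.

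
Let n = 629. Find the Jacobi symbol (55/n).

-1

Reciprocity: 55 ≡ 3 and 629 ≡ 1 (mod 4), so (55/629) = +(629/55).
Reduce top mod 55: now compute (24/55).
Pull out 2^3: since 55 ≡ 7 (mod 8), (2/55) = +1, so (2/55)^3 = +1.
Reciprocity: 3 ≡ 3 and 55 ≡ 3 (mod 4), so (3/55) = −(55/3).
Reduce top mod 3: now compute (1/3).
Reached (1/3) = 1. Collecting the sign flips along the way, the symbol is -1.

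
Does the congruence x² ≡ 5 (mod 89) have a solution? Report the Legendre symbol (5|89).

Reciprocity: 5 ≡ 1 and 89 ≡ 1 (mod 4), so (5/89) = +(89/5).
Reduce top mod 5: now compute (4/5).
Pull out 2^2: since 5 ≡ 5 (mod 8), (2/5) = -1, so (2/5)^2 = +1.
Reached (1/5) = 1. Collecting the sign flips along the way, the symbol is +1.

1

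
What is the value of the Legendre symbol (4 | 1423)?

Pull out 2^2: since 1423 ≡ 7 (mod 8), (2/1423) = +1, so (2/1423)^2 = +1.
Reached (1/1423) = 1. Collecting the sign flips along the way, the symbol is +1.

1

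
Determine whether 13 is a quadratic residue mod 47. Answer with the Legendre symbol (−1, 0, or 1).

-1

Reciprocity: 13 ≡ 1 and 47 ≡ 3 (mod 4), so (13/47) = +(47/13).
Reduce top mod 13: now compute (8/13).
Pull out 2^3: since 13 ≡ 5 (mod 8), (2/13) = -1, so (2/13)^3 = -1.
Reached (1/13) = 1. Collecting the sign flips along the way, the symbol is -1.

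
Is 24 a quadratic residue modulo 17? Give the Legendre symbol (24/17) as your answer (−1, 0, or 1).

Euler's criterion: (24/17) ≡ 7^8 (mod 17).
7^2 ≡ 15 (mod 17)
7^4 ≡ 4 (mod 17)
7^8 ≡ 16 (mod 17)
7^8 = 7^(8) ≡ 16 (mod 17).
Result is 16 ≡ −1, so (24/17) = −1.

-1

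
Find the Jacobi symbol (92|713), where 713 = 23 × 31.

0

Pull out 2^2: since 713 ≡ 1 (mod 8), (2/713) = +1, so (2/713)^2 = +1.
Reciprocity: 23 ≡ 3 and 713 ≡ 1 (mod 4), so (23/713) = +(713/23).
Reduce top mod 23: now compute (0/23).
Top reduces to 0: gcd > 1, so the symbol is 0.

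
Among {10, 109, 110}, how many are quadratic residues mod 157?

(10/157) = +1 → QR.
(109/157) = +1 → QR.
(110/157) = +1 → QR.
Total quadratic residues among the 3: 3.

3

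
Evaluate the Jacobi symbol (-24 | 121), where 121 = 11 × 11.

1

First reduce: -24 ≡ 97 (mod 121).
Reciprocity: 97 ≡ 1 and 121 ≡ 1 (mod 4), so (97/121) = +(121/97).
Reduce top mod 97: now compute (24/97).
Pull out 2^3: since 97 ≡ 1 (mod 8), (2/97) = +1, so (2/97)^3 = +1.
Reciprocity: 3 ≡ 3 and 97 ≡ 1 (mod 4), so (3/97) = +(97/3).
Reduce top mod 3: now compute (1/3).
Reached (1/3) = 1. Collecting the sign flips along the way, the symbol is +1.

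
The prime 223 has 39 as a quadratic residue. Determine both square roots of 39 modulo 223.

Since 223 ≡ 3 (mod 4), a square root of 39 is 39^((223+1)/4) = 39^56 mod 223.
Repeated squaring: 39^2≡183, 39^4≡39, 39^8≡183, 39^16≡39, 39^32≡183 (mod 223).
39^56 = 39^(32+16+8) ≡ 183 (mod 223).
Check: 183² = 33489 ≡ 39 (mod 223). The two roots are 40 and 183.

40, 183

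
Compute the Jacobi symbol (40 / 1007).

Pull out 2^3: since 1007 ≡ 7 (mod 8), (2/1007) = +1, so (2/1007)^3 = +1.
Reciprocity: 5 ≡ 1 and 1007 ≡ 3 (mod 4), so (5/1007) = +(1007/5).
Reduce top mod 5: now compute (2/5).
Pull out 2: since 5 ≡ 5 (mod 8), (2/5) = -1.
Reached (1/5) = 1. Collecting the sign flips along the way, the symbol is -1.

-1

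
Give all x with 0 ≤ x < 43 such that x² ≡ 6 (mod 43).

7, 36

Since 43 ≡ 3 (mod 4), a square root of 6 is 6^((43+1)/4) = 6^11 mod 43.
Repeated squaring: 6^2≡36, 6^4≡6, 6^8≡36 (mod 43).
6^11 = 6^(8+2+1) ≡ 36 (mod 43).
Check: 36² = 1296 ≡ 6 (mod 43). The two roots are 7 and 36.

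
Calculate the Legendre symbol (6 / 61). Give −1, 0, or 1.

Pull out 2: since 61 ≡ 5 (mod 8), (2/61) = -1.
Reciprocity: 3 ≡ 3 and 61 ≡ 1 (mod 4), so (3/61) = +(61/3).
Reduce top mod 3: now compute (1/3).
Reached (1/3) = 1. Collecting the sign flips along the way, the symbol is -1.

-1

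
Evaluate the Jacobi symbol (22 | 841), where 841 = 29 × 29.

Pull out 2: since 841 ≡ 1 (mod 8), (2/841) = +1.
Reciprocity: 11 ≡ 3 and 841 ≡ 1 (mod 4), so (11/841) = +(841/11).
Reduce top mod 11: now compute (5/11).
Reciprocity: 5 ≡ 1 and 11 ≡ 3 (mod 4), so (5/11) = +(11/5).
Reduce top mod 5: now compute (1/5).
Reached (1/5) = 1. Collecting the sign flips along the way, the symbol is +1.

1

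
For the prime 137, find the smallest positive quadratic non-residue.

3

(2/137) = +1, so 2 is a residue.
(3/137) = −1, so 3 is the smallest positive non-residue mod 137.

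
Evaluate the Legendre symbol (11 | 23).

-1

Euler's criterion: (11/23) ≡ 11^11 (mod 23).
11^2 ≡ 6 (mod 23)
11^4 ≡ 13 (mod 23)
11^8 ≡ 8 (mod 23)
11^11 = 11^(8+2+1) ≡ 22 (mod 23).
Result is 22 ≡ −1, so (11/23) = −1.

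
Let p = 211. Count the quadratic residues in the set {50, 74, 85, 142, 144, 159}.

(50/211) = -1 → non-residue.
(74/211) = -1 → non-residue.
(85/211) = -1 → non-residue.
(142/211) = -1 → non-residue.
(144/211) = +1 → QR.
(159/211) = -1 → non-residue.
Total quadratic residues among the 6: 1.

1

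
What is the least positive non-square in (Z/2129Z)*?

(2/2129) = +1, so 2 is a residue.
(3/2129) = −1, so 3 is the smallest positive non-residue mod 2129.

3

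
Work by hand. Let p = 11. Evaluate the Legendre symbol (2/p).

-1

Euler's criterion: (2/11) ≡ 2^5 (mod 11).
2^2 ≡ 4 (mod 11)
2^4 ≡ 5 (mod 11)
2^5 = 2^(4+1) ≡ 10 (mod 11).
Result is 10 ≡ −1, so (2/11) = −1.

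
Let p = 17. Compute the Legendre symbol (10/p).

-1

Euler's criterion: (10/17) ≡ 10^8 (mod 17).
10^2 ≡ 15 (mod 17)
10^4 ≡ 4 (mod 17)
10^8 ≡ 16 (mod 17)
10^8 = 10^(8) ≡ 16 (mod 17).
Result is 16 ≡ −1, so (10/17) = −1.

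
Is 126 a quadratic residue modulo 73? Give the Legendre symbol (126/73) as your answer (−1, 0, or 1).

-1

First reduce: 126 ≡ 53 (mod 73).
Reciprocity: 53 ≡ 1 and 73 ≡ 1 (mod 4), so (53/73) = +(73/53).
Reduce top mod 53: now compute (20/53).
Pull out 2^2: since 53 ≡ 5 (mod 8), (2/53) = -1, so (2/53)^2 = +1.
Reciprocity: 5 ≡ 1 and 53 ≡ 1 (mod 4), so (5/53) = +(53/5).
Reduce top mod 5: now compute (3/5).
Reciprocity: 3 ≡ 3 and 5 ≡ 1 (mod 4), so (3/5) = +(5/3).
Reduce top mod 3: now compute (2/3).
Pull out 2: since 3 ≡ 3 (mod 8), (2/3) = -1.
Reached (1/3) = 1. Collecting the sign flips along the way, the symbol is -1.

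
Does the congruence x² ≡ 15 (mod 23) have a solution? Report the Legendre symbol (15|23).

Euler's criterion: (15/23) ≡ 15^11 (mod 23).
15^2 ≡ 18 (mod 23)
15^4 ≡ 2 (mod 23)
15^8 ≡ 4 (mod 23)
15^11 = 15^(8+2+1) ≡ 22 (mod 23).
Result is 22 ≡ −1, so (15/23) = −1.

-1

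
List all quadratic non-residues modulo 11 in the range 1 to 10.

2 6 7 8 10

Square k = 1,…,5 (k and 11−k give the same square):
1²=1, 2²=4, 3²=9, 4²≡5, 5²≡3 (mod 11).
The residues are {1, 3, 4, 5, 9}; the non-residues are the remaining 5 nonzero classes.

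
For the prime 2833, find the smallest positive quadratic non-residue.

5

(2/2833) = +1, so 2 is a residue.
(3/2833) = +1, so 3 is a residue.
(4/2833) = +1, so 4 is a residue.
(5/2833) = −1, so 5 is the smallest positive non-residue mod 2833.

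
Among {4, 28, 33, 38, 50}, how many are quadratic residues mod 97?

(4/97) = +1 → QR.
(28/97) = -1 → non-residue.
(33/97) = +1 → QR.
(38/97) = -1 → non-residue.
(50/97) = +1 → QR.
Total quadratic residues among the 5: 3.

3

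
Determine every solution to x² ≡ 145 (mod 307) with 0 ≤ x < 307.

Since 307 ≡ 3 (mod 4), a square root of 145 is 145^((307+1)/4) = 145^77 mod 307.
Repeated squaring: 145^2≡149, 145^4≡97, 145^8≡199, 145^16≡305, 145^32≡4, 145^64≡16 (mod 307).
145^77 = 145^(64+8+4+1) ≡ 256 (mod 307).
Check: 256² = 65536 ≡ 145 (mod 307). The two roots are 51 and 256.

51, 256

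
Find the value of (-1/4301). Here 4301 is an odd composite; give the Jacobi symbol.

First reduce: -1 ≡ 4300 (mod 4301).
Pull out 2^2: since 4301 ≡ 5 (mod 8), (2/4301) = -1, so (2/4301)^2 = +1.
Reciprocity: 1075 ≡ 3 and 4301 ≡ 1 (mod 4), so (1075/4301) = +(4301/1075).
Reduce top mod 1075: now compute (1/1075).
Reached (1/1075) = 1. Collecting the sign flips along the way, the symbol is +1.

1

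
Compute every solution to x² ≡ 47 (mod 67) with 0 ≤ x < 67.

Since 67 ≡ 3 (mod 4), a square root of 47 is 47^((67+1)/4) = 47^17 mod 67.
Repeated squaring: 47^2≡65, 47^4≡4, 47^8≡16, 47^16≡55 (mod 67).
47^17 = 47^(16+1) ≡ 39 (mod 67).
Check: 39² = 1521 ≡ 47 (mod 67). The two roots are 28 and 39.

28, 39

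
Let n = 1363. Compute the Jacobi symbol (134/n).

Pull out 2: since 1363 ≡ 3 (mod 8), (2/1363) = -1.
Reciprocity: 67 ≡ 3 and 1363 ≡ 3 (mod 4), so (67/1363) = −(1363/67).
Reduce top mod 67: now compute (23/67).
Reciprocity: 23 ≡ 3 and 67 ≡ 3 (mod 4), so (23/67) = −(67/23).
Reduce top mod 23: now compute (21/23).
Reciprocity: 21 ≡ 1 and 23 ≡ 3 (mod 4), so (21/23) = +(23/21).
Reduce top mod 21: now compute (2/21).
Pull out 2: since 21 ≡ 5 (mod 8), (2/21) = -1.
Reached (1/21) = 1. Collecting the sign flips along the way, the symbol is +1.

1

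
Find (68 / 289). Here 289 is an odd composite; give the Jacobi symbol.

Pull out 2^2: since 289 ≡ 1 (mod 8), (2/289) = +1, so (2/289)^2 = +1.
Reciprocity: 17 ≡ 1 and 289 ≡ 1 (mod 4), so (17/289) = +(289/17).
Reduce top mod 17: now compute (0/17).
Top reduces to 0: gcd > 1, so the symbol is 0.

0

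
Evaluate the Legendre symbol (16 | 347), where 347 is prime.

Pull out 2^4: since 347 ≡ 3 (mod 8), (2/347) = -1, so (2/347)^4 = +1.
Reached (1/347) = 1. Collecting the sign flips along the way, the symbol is +1.

1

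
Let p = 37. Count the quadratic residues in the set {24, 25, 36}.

2

(24/37) = -1 → non-residue.
(25/37) = +1 → QR.
(36/37) = +1 → QR.
Total quadratic residues among the 3: 2.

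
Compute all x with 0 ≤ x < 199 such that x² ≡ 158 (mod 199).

77, 122

Since 199 ≡ 3 (mod 4), a square root of 158 is 158^((199+1)/4) = 158^50 mod 199.
Repeated squaring: 158^2≡89, 158^4≡160, 158^8≡128, 158^16≡66, 158^32≡177 (mod 199).
158^50 = 158^(32+16+2) ≡ 122 (mod 199).
Check: 122² = 14884 ≡ 158 (mod 199). The two roots are 77 and 122.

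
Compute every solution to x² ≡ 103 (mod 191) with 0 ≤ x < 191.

26, 165

Since 191 ≡ 3 (mod 4), a square root of 103 is 103^((191+1)/4) = 103^48 mod 191.
Repeated squaring: 103^2≡104, 103^4≡120, 103^8≡75, 103^16≡86, 103^32≡138 (mod 191).
103^48 = 103^(32+16) ≡ 26 (mod 191).
Check: 26² = 676 ≡ 103 (mod 191). The two roots are 26 and 165.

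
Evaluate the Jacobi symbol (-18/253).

First reduce: -18 ≡ 235 (mod 253).
Reciprocity: 235 ≡ 3 and 253 ≡ 1 (mod 4), so (235/253) = +(253/235).
Reduce top mod 235: now compute (18/235).
Pull out 2: since 235 ≡ 3 (mod 8), (2/235) = -1.
Reciprocity: 9 ≡ 1 and 235 ≡ 3 (mod 4), so (9/235) = +(235/9).
Reduce top mod 9: now compute (1/9).
Reached (1/9) = 1. Collecting the sign flips along the way, the symbol is -1.

-1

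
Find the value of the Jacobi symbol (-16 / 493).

First reduce: -16 ≡ 477 (mod 493).
Reciprocity: 477 ≡ 1 and 493 ≡ 1 (mod 4), so (477/493) = +(493/477).
Reduce top mod 477: now compute (16/477).
Pull out 2^4: since 477 ≡ 5 (mod 8), (2/477) = -1, so (2/477)^4 = +1.
Reached (1/477) = 1. Collecting the sign flips along the way, the symbol is +1.

1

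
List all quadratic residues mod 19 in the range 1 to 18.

Square k = 1,…,9 (k and 19−k give the same square):
1²=1, 2²=4, 3²=9, 4²=16, 5²≡6, 6²≡17, 7²≡11, 8²≡7, 9²≡5 (mod 19).
So the quadratic residues mod 19 are {1, 4, 5, 6, 7, 9, 11, 16, 17}.

1 4 5 6 7 9 11 16 17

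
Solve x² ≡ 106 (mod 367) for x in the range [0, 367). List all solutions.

Since 367 ≡ 3 (mod 4), a square root of 106 is 106^((367+1)/4) = 106^92 mod 367.
Repeated squaring: 106^2≡226, 106^4≡63, 106^8≡299, 106^16≡220, 106^32≡323, 106^64≡101 (mod 367).
106^92 = 106^(64+16+8+4) ≡ 145 (mod 367).
Check: 145² = 21025 ≡ 106 (mod 367). The two roots are 145 and 222.

145, 222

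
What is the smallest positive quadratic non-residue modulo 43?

(2/43) = −1, so 2 is the smallest positive non-residue mod 43.

2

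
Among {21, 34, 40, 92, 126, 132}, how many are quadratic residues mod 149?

(21/149) = -1 → non-residue.
(34/149) = -1 → non-residue.
(40/149) = -1 → non-residue.
(92/149) = -1 → non-residue.
(126/149) = -1 → non-residue.
(132/149) = +1 → QR.
Total quadratic residues among the 6: 1.

1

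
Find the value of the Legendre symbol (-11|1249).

-1

First reduce: -11 ≡ 1238 (mod 1249).
Pull out 2: since 1249 ≡ 1 (mod 8), (2/1249) = +1.
Reciprocity: 619 ≡ 3 and 1249 ≡ 1 (mod 4), so (619/1249) = +(1249/619).
Reduce top mod 619: now compute (11/619).
Reciprocity: 11 ≡ 3 and 619 ≡ 3 (mod 4), so (11/619) = −(619/11).
Reduce top mod 11: now compute (3/11).
Reciprocity: 3 ≡ 3 and 11 ≡ 3 (mod 4), so (3/11) = −(11/3).
Reduce top mod 3: now compute (2/3).
Pull out 2: since 3 ≡ 3 (mod 8), (2/3) = -1.
Reached (1/3) = 1. Collecting the sign flips along the way, the symbol is -1.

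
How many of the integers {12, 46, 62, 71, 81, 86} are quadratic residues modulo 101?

(12/101) = -1 → non-residue.
(46/101) = -1 → non-residue.
(62/101) = -1 → non-residue.
(71/101) = +1 → QR.
(81/101) = +1 → QR.
(86/101) = -1 → non-residue.
Total quadratic residues among the 6: 2.

2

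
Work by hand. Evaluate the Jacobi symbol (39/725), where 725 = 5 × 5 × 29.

-1

Reciprocity: 39 ≡ 3 and 725 ≡ 1 (mod 4), so (39/725) = +(725/39).
Reduce top mod 39: now compute (23/39).
Reciprocity: 23 ≡ 3 and 39 ≡ 3 (mod 4), so (23/39) = −(39/23).
Reduce top mod 23: now compute (16/23).
Pull out 2^4: since 23 ≡ 7 (mod 8), (2/23) = +1, so (2/23)^4 = +1.
Reached (1/23) = 1. Collecting the sign flips along the way, the symbol is -1.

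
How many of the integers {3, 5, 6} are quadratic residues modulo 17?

(3/17) = -1 → non-residue.
(5/17) = -1 → non-residue.
(6/17) = -1 → non-residue.
Total quadratic residues among the 3: 0.

0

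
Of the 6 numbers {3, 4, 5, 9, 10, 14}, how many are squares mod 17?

2

(3/17) = -1 → non-residue.
(4/17) = +1 → QR.
(5/17) = -1 → non-residue.
(9/17) = +1 → QR.
(10/17) = -1 → non-residue.
(14/17) = -1 → non-residue.
Total quadratic residues among the 6: 2.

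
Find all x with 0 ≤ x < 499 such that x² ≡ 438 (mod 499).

Since 499 ≡ 3 (mod 4), a square root of 438 is 438^((499+1)/4) = 438^125 mod 499.
Repeated squaring: 438^2≡228, 438^4≡88, 438^8≡259, 438^16≡215, 438^32≡317, 438^64≡190 (mod 499).
438^125 = 438^(64+32+16+8+4+1) ≡ 221 (mod 499).
Check: 221² = 48841 ≡ 438 (mod 499). The two roots are 221 and 278.

221, 278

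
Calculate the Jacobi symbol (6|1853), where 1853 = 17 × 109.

Pull out 2: since 1853 ≡ 5 (mod 8), (2/1853) = -1.
Reciprocity: 3 ≡ 3 and 1853 ≡ 1 (mod 4), so (3/1853) = +(1853/3).
Reduce top mod 3: now compute (2/3).
Pull out 2: since 3 ≡ 3 (mod 8), (2/3) = -1.
Reached (1/3) = 1. Collecting the sign flips along the way, the symbol is +1.

1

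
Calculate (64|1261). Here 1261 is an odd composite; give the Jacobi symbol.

1

Pull out 2^6: since 1261 ≡ 5 (mod 8), (2/1261) = -1, so (2/1261)^6 = +1.
Reached (1/1261) = 1. Collecting the sign flips along the way, the symbol is +1.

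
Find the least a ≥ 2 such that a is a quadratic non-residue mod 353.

3

(2/353) = +1, so 2 is a residue.
(3/353) = −1, so 3 is the smallest positive non-residue mod 353.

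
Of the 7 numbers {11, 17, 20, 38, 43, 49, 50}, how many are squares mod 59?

(11/59) = -1 → non-residue.
(17/59) = +1 → QR.
(20/59) = +1 → QR.
(38/59) = -1 → non-residue.
(43/59) = -1 → non-residue.
(49/59) = +1 → QR.
(50/59) = -1 → non-residue.
Total quadratic residues among the 7: 3.

3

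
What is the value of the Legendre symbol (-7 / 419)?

First reduce: -7 ≡ 412 (mod 419).
Pull out 2^2: since 419 ≡ 3 (mod 8), (2/419) = -1, so (2/419)^2 = +1.
Reciprocity: 103 ≡ 3 and 419 ≡ 3 (mod 4), so (103/419) = −(419/103).
Reduce top mod 103: now compute (7/103).
Reciprocity: 7 ≡ 3 and 103 ≡ 3 (mod 4), so (7/103) = −(103/7).
Reduce top mod 7: now compute (5/7).
Reciprocity: 5 ≡ 1 and 7 ≡ 3 (mod 4), so (5/7) = +(7/5).
Reduce top mod 5: now compute (2/5).
Pull out 2: since 5 ≡ 5 (mod 8), (2/5) = -1.
Reached (1/5) = 1. Collecting the sign flips along the way, the symbol is -1.

-1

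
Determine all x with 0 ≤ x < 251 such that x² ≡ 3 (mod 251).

76, 175

Since 251 ≡ 3 (mod 4), a square root of 3 is 3^((251+1)/4) = 3^63 mod 251.
Repeated squaring: 3^2≡9, 3^4≡81, 3^8≡35, 3^16≡221, 3^32≡147 (mod 251).
3^63 = 3^(32+16+8+4+2+1) ≡ 175 (mod 251).
Check: 175² = 30625 ≡ 3 (mod 251). The two roots are 76 and 175.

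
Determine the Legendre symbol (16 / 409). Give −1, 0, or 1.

Pull out 2^4: since 409 ≡ 1 (mod 8), (2/409) = +1, so (2/409)^4 = +1.
Reached (1/409) = 1. Collecting the sign flips along the way, the symbol is +1.

1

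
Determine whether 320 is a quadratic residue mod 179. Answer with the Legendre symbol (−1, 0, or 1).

1

First reduce: 320 ≡ 141 (mod 179).
Reciprocity: 141 ≡ 1 and 179 ≡ 3 (mod 4), so (141/179) = +(179/141).
Reduce top mod 141: now compute (38/141).
Pull out 2: since 141 ≡ 5 (mod 8), (2/141) = -1.
Reciprocity: 19 ≡ 3 and 141 ≡ 1 (mod 4), so (19/141) = +(141/19).
Reduce top mod 19: now compute (8/19).
Pull out 2^3: since 19 ≡ 3 (mod 8), (2/19) = -1, so (2/19)^3 = -1.
Reached (1/19) = 1. Collecting the sign flips along the way, the symbol is +1.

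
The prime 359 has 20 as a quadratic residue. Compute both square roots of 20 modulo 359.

63, 296

Since 359 ≡ 3 (mod 4), a square root of 20 is 20^((359+1)/4) = 20^90 mod 359.
Repeated squaring: 20^2≡41, 20^4≡245, 20^8≡72, 20^16≡158, 20^32≡193, 20^64≡272 (mod 359).
20^90 = 20^(64+16+8+2) ≡ 296 (mod 359).
Check: 296² = 87616 ≡ 20 (mod 359). The two roots are 63 and 296.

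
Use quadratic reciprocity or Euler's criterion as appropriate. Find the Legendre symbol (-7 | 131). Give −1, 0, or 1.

-1

First reduce: -7 ≡ 124 (mod 131).
Pull out 2^2: since 131 ≡ 3 (mod 8), (2/131) = -1, so (2/131)^2 = +1.
Reciprocity: 31 ≡ 3 and 131 ≡ 3 (mod 4), so (31/131) = −(131/31).
Reduce top mod 31: now compute (7/31).
Reciprocity: 7 ≡ 3 and 31 ≡ 3 (mod 4), so (7/31) = −(31/7).
Reduce top mod 7: now compute (3/7).
Reciprocity: 3 ≡ 3 and 7 ≡ 3 (mod 4), so (3/7) = −(7/3).
Reduce top mod 3: now compute (1/3).
Reached (1/3) = 1. Collecting the sign flips along the way, the symbol is -1.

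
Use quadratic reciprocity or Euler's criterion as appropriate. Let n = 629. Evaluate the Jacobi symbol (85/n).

Reciprocity: 85 ≡ 1 and 629 ≡ 1 (mod 4), so (85/629) = +(629/85).
Reduce top mod 85: now compute (34/85).
Pull out 2: since 85 ≡ 5 (mod 8), (2/85) = -1.
Reciprocity: 17 ≡ 1 and 85 ≡ 1 (mod 4), so (17/85) = +(85/17).
Reduce top mod 17: now compute (0/17).
Top reduces to 0: gcd > 1, so the symbol is 0.

0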